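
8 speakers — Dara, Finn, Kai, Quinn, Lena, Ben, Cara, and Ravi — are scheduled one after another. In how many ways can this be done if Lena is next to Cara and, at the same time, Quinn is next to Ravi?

Treat {Lena,Cara} as one block (2 orders) and {Quinn,Ravi} as another (2 orders).
That leaves 6 units to arrange: 2 × 2 × 6! = 4 × 720 = 2880.

2880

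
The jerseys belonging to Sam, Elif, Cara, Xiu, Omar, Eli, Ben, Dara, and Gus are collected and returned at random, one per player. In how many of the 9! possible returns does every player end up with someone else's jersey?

Let Aᵢ be the assignments in which player i gets their old jersey. We want the size of the complement of A₁∪…∪A_9.
By inclusion–exclusion this is Σ_{j=0}^{9} (−1)^j C(9,j)·(9−j)!.
Computing: 362880 − 362880 + 181440 − 60480 + 15120 − 3024 + 504 − 72 + 9 − 1 = 133496.

133496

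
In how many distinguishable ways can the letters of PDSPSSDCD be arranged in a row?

5040

The 9 letters of PDSPSSDCD have repeats: D appearing 3 times, P appearing twice, and S appearing 3 times.
So there are 9! / (3!·3!·2!) = 5040 distinguishable arrangements.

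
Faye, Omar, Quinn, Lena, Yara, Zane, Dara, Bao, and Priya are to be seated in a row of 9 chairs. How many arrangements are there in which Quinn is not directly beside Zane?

282240

Of the 9! = 362880 arrangements, those with Quinn and Zane adjacent number 2 × 8! = 80640 (treat the pair as a block with 2 internal orders).
Complementary counting: 362880 − 80640 = 282240.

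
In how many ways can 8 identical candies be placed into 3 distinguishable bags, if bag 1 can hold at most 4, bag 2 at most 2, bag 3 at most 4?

6

By stars and bars, unrestricted non-negative solutions to x_1+…+x_3 = 8 number C(8+2,2) = 45.
Subtract solutions that violate a single cap (substitute x_i' = x_i − (cap_i+1)): x_1 ≥ 5 gives C(5,2) = 10; x_2 ≥ 3 gives C(7,2) = 21; x_3 ≥ 5 gives C(5,2) = 10. Together 41.
Add back pairs where two caps are both exceeded: 1 + 0 + 1 = 2.
By inclusion–exclusion the count is 45 − 41 + 2 = 6.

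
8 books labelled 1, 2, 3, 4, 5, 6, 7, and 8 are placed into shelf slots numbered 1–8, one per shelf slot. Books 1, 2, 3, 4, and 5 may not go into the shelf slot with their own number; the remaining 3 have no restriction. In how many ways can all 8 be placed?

Let Aᵢ (for 1 ≤ i ≤ 5) be the placements that put book i in its forbidden shelf slot. Any j of these fix j positions, leaving (8−j)! ways to fill the rest, and there are C(5,j) ways to pick which j.
By inclusion–exclusion, the number of valid placements is Σ_{j=0}^{5} (−1)^j C(5,j)·(8−j)!.
Computing: 40320 − 25200 + 7200 − 1200 + 120 − 6 = 21234.

21234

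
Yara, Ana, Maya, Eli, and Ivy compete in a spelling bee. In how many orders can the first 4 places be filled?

There are 5 choices for 1st place, 4 for 2nd, and so on down to 2 for position 4.
That gives 5 × 4 × 3 × 2 = 120.

120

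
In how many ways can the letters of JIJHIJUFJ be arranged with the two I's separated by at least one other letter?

5880

Total arrangements of JIJHIJUFJ: 9!/(4!·2!) = 7560.
Arrangements with the I's together: treat II as one letter, giving (8)!/(4!) = 1680.
Subtracting, 7560 − 1680 = 5880 arrangements keep the I's apart.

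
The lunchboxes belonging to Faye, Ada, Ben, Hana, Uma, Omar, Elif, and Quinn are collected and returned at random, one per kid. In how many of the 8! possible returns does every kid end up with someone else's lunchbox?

This is the derangement count D_8: permutations of 8 items with no fixed point.
By inclusion–exclusion this is Σ_{j=0}^{8} (−1)^j C(8,j)·(8−j)!.
Computing: 40320 − 40320 + 20160 − 6720 + 1680 − 336 + 56 − 8 + 1 = 14833.

14833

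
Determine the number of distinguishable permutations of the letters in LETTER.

180

LETTER has 6 letters with E appearing twice and T appearing twice.
The number of distinct arrangements is 6!/(2!·2!) = 720/4 = 180.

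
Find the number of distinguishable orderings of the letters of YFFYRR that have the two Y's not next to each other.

There are 6!/(2!·2!·2!) = 90 arrangements of YFFYRR in total.
Arrangements with the Y's together: treat YY as one letter, giving (5)!/(2!·2!) = 30.
Hence 90 − 30 = 60.

60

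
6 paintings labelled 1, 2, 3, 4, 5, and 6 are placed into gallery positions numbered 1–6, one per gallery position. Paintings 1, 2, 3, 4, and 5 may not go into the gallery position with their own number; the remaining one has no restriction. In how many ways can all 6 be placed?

Let Aᵢ (for 1 ≤ i ≤ 5) be the placements that put painting i in its forbidden gallery position. Any j of these fix j positions, leaving (6−j)! ways to fill the rest, and there are C(5,j) ways to pick which j.
By inclusion–exclusion, the number of valid placements is Σ_{j=0}^{5} (−1)^j C(5,j)·(6−j)!.
Computing: 720 − 600 + 240 − 60 + 10 − 1 = 309.

309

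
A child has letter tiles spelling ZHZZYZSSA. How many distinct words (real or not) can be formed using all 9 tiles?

7560

Letter multiplicities in ZHZZYZSSA: A×1, H×1, S×2, Y×1, Z×4.
So there are 9! / (4!·2!) = 7560 distinguishable arrangements.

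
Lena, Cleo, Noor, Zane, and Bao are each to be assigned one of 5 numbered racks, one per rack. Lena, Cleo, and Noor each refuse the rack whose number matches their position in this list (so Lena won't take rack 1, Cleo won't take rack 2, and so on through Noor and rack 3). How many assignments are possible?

64

Let Aᵢ (for i ∈ {1, 2, 3}) be the placements that put person i in their forbidden rack. Any j of these fix j positions, leaving (5−j)! ways to fill the rest, and there are C(3,j) ways to pick which j.
By inclusion–exclusion, the number of valid placements is Σ_{j=0}^{3} (−1)^j C(3,j)·(5−j)!.
Computing: 120 − 72 + 18 − 2 = 64.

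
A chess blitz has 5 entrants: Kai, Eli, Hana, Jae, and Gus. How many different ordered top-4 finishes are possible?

There are 5 choices for 1st place, 4 for 2nd, and so on down to 2 for position 4.
That gives 5 × 4 × 3 × 2 = 120.

120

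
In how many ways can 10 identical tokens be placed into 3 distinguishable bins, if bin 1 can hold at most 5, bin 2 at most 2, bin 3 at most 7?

Without the upper bounds there are C(12,2) = 66 ways to split 10 among 3 bins.
Subtract solutions that violate a single cap (substitute x_i' = x_i − (cap_i+1)): x_1 ≥ 6 gives C(6,2) = 15; x_2 ≥ 3 gives C(9,2) = 36; x_3 ≥ 8 gives C(4,2) = 6. Together 57.
Add back pairs where two caps are both exceeded: 3 + 0 + 0 = 3.
By inclusion–exclusion the count is 66 − 57 + 3 = 12.

12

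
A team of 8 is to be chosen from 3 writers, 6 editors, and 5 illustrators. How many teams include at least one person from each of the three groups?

2828

With no constraint there are C(14,8) = 3003 possible selections.
Subtract selections that omit an entire group: no writers → C(11,8) = 165; no editors → C(8,8) = 1; no illustrators → C(9,8) = 9.
Add back selections omitting two groups (i.e. drawn from a single group): C(3,8) + C(6,8) + C(5,8) = 0.
By inclusion–exclusion: 3003 − 175 + 0 = 2828.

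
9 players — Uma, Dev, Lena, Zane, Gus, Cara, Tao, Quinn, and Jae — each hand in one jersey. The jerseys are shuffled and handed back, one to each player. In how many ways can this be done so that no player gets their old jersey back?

133496

This is the derangement count D_9: permutations of 9 items with no fixed point.
By inclusion–exclusion this is Σ_{j=0}^{9} (−1)^j C(9,j)·(9−j)!.
Computing: 362880 − 362880 + 181440 − 60480 + 15120 − 3024 + 504 − 72 + 9 − 1 = 133496.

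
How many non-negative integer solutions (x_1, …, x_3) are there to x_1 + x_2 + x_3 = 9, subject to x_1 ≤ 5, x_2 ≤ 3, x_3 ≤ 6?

18

Without the upper bounds there are C(11,2) = 55 ways to split 9 among 3 variables.
Subtract solutions that violate a single cap (substitute x_i' = x_i − (cap_i+1)): x_1 ≥ 6 gives C(5,2) = 10; x_2 ≥ 4 gives C(7,2) = 21; x_3 ≥ 7 gives C(4,2) = 6. Together 37.
No two caps can be exceeded simultaneously, so the pair terms are all 0.
By inclusion–exclusion the count is 55 − 37 + 0 = 18.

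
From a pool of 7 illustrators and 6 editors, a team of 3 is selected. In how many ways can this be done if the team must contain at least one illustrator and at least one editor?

Total 3-person selections from all 13: C(13,3) = 286.
Selections missing a whole group: no illustrators → C(6,3) = 20; no editors → C(7,3) = 35.
Both groups omitted at once is impossible, so 286 − 55 = 231.

231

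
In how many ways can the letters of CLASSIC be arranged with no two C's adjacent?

900

There are 7!/(2!·2!) = 1260 arrangements of CLASSIC in total.
Arrangements with the C's together: treat CC as one letter, giving (6)!/(2!) = 360.
Subtracting, 1260 − 360 = 900 arrangements keep the C's apart.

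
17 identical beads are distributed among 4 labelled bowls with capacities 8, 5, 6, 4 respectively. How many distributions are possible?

By stars and bars, unrestricted non-negative solutions to x_1+…+x_4 = 17 number C(17+3,3) = 1140.
Subtract solutions that violate a single cap (substitute x_i' = x_i − (cap_i+1)): x_1 ≥ 9 gives C(11,3) = 165; x_2 ≥ 6 gives C(14,3) = 364; x_3 ≥ 7 gives C(13,3) = 286; x_4 ≥ 5 gives C(15,3) = 455. Together 1270.
Add back pairs where two caps are both exceeded: 10 + 4 + 20 + 35 + 84 + 56 = 209.
By inclusion–exclusion the count is 1140 − 1270 + 209 = 79.

79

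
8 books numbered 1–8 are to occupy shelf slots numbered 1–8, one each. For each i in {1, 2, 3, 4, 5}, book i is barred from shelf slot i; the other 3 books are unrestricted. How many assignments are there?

21234

Let Aᵢ (for 1 ≤ i ≤ 5) be the placements that put book i in its forbidden shelf slot. Any j of these fix j positions, leaving (8−j)! ways to fill the rest, and there are C(5,j) ways to pick which j.
By inclusion–exclusion, the number of valid placements is Σ_{j=0}^{5} (−1)^j C(5,j)·(8−j)!.
Computing: 40320 − 25200 + 7200 − 1200 + 120 − 6 = 21234.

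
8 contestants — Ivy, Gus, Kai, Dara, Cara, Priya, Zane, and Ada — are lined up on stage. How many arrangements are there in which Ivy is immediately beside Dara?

10080

Place the 6 others and the Ivy-Dara pair as 7 objects in a line; the pair has 2 internal arrangements.
That gives 2 × 7! = 2 × 5040 = 10080.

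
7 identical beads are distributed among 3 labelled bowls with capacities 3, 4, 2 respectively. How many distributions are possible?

6

Without the upper bounds there are C(9,2) = 36 ways to split 7 among 3 bowls.
Subtract solutions that violate a single cap (substitute x_i' = x_i − (cap_i+1)): x_1 ≥ 4 gives C(5,2) = 10; x_2 ≥ 5 gives C(4,2) = 6; x_3 ≥ 3 gives C(6,2) = 15. Together 31.
Add back pairs where two caps are both exceeded: 0 + 1 + 0 = 1.
By inclusion–exclusion the count is 36 − 31 + 1 = 6.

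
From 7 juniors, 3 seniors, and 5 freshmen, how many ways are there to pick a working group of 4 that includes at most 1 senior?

1155

Split by how many seniors are chosen (0 through 1).
Sum: C(3,0)·C(12,4) + C(3,1)·C(12,3) = 495 + 660 = 1155.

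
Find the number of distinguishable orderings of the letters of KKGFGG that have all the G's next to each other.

12

Treat the 3 copies of G as a single block. The multiset to arrange is then {GGG, F, K, K}, 4 items in all.
That gives (4)!/(2!) = 12 arrangements.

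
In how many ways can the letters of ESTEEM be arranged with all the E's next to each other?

24

Treat the 3 copies of E as a single block. The multiset to arrange is then {EEE, M, S, T}, 4 items in all.
All 4 items are distinct, so there are (4)! = 24 arrangements.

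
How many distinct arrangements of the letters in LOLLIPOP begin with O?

420

Fix O in the first position and arrange the remaining 7 letters.
Those 7 letters have L appearing 3 times and P appearing twice, giving (7)!/(3!·2!) = 420.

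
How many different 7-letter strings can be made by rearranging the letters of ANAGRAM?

The 7 letters of ANAGRAM have repeats: A appearing 3 times.
The number of distinct arrangements is 7!/(3!) = 5040/6 = 840.

840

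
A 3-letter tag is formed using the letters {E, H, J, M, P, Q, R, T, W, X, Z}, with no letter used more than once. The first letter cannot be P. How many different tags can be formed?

900

The first letter has 11−1 = 10 choices (anything except P).
The remaining 2 letters are filled from the other 10 symbols without repetition: 10 × 9 = 90.
Total: 10 × 90 = 900.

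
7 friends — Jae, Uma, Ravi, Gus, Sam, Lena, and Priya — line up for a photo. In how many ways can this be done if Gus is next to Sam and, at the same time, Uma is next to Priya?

480

Treat {Gus,Sam} as one block (2 orders) and {Uma,Priya} as another (2 orders).
That leaves 5 units to arrange: 2 × 2 × 5! = 4 × 120 = 480.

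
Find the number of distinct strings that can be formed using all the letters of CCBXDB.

Letter multiplicities in CCBXDB: B×2, C×2, D×1, X×1.
So there are 6! / (2!·2!) = 180 distinguishable arrangements.

180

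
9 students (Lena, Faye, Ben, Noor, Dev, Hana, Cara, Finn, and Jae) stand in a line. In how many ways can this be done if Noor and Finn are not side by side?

There are 9! = 362880 arrangements in all. If Noor and Finn are adjacent, merging them into one block gives 2·(8)! = 80640 arrangements.
So 362880 − 80640 = 282240 arrangements keep them apart.

282240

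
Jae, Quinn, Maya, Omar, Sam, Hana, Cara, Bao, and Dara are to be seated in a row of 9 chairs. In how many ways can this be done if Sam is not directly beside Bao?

There are 9! = 362880 arrangements in all. If Sam and Bao are adjacent, merging them into one block gives 2·(8)! = 80640 arrangements.
Complementary counting: 362880 − 80640 = 282240.

282240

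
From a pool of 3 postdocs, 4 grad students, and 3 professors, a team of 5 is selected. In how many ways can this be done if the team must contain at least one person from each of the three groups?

With no constraint there are C(10,5) = 252 possible selections.
Subtract selections that omit an entire group: no postdocs → C(7,5) = 21; no grad students → C(6,5) = 6; no professors → C(7,5) = 21.
Add back selections omitting two groups (i.e. drawn from a single group): C(3,5) + C(4,5) + C(3,5) = 0.
By inclusion–exclusion: 252 − 48 + 0 = 204.

204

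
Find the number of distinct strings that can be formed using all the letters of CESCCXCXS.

3780

The 9 letters of CESCCXCXS have repeats: C appearing 4 times, S appearing twice, and X appearing twice.
So there are 9! / (4!·2!·2!) = 3780 distinguishable arrangements.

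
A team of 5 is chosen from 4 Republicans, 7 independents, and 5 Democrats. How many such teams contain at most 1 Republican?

2772

Split by how many Republicans are chosen (0 through 1).
Sum: C(4,0)·C(12,5) + C(4,1)·C(12,4) = 792 + 1980 = 2772.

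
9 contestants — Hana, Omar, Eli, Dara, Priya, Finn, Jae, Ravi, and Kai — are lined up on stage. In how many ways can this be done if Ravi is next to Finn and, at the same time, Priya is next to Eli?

Treat {Ravi,Finn} as one block (2 orders) and {Priya,Eli} as another (2 orders).
That leaves 7 units to arrange: 2 × 2 × 7! = 4 × 5040 = 20160.

20160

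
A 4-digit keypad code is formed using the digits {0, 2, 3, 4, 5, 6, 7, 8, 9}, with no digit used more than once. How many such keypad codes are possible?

This is a permutation of 4 out of 9: P(9,4) = 9!/5!.
9 × 8 × 7 × 6 = 3024.

3024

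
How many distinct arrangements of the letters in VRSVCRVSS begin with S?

1680

With the first slot taken by S, it remains to arrange the other 8 letters (VRVCRVSS).
Those 8 letters have R appearing twice, S appearing twice, and V appearing 3 times, giving (8)!/(3!·2!·2!) = 1680.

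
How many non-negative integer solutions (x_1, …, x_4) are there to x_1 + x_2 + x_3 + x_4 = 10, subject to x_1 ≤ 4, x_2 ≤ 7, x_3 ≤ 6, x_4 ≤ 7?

Without the upper bounds there are C(13,3) = 286 ways to split 10 among 4 variables.
Subtract solutions that violate a single cap (substitute x_i' = x_i − (cap_i+1)): x_1 ≥ 5 gives C(8,3) = 56; x_2 ≥ 8 gives C(5,3) = 10; x_3 ≥ 7 gives C(6,3) = 20; x_4 ≥ 8 gives C(5,3) = 10. Together 96.
No two caps can be exceeded simultaneously, so the pair terms are all 0.
By inclusion–exclusion the count is 286 − 96 + 0 = 190.

190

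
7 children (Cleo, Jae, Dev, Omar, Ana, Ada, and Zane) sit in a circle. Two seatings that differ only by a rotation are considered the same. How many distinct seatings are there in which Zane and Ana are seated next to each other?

240

Treat {Zane, Ana} as one unit (2 internal orders) and seat the resulting 6 units around the table: (5)! circular arrangements.
So 2 × (5)! = 2 × 120 = 240.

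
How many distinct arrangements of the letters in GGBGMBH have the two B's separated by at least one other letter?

300

Total arrangements of GGBGMBH: 7!/(3!·2!) = 420.
If the two B's are adjacent, glue them into one block, leaving 6 items to arrange: (6)!/(3!) = 120 ways.
Hence 420 − 120 = 300.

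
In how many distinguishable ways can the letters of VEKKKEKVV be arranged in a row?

The 9 letters of VEKKKEKVV have repeats: E appearing twice, K appearing 4 times, and V appearing 3 times.
Dividing 9! = 362880 by 4!·3!·2! = 288 for the repeated letters gives 1260.

1260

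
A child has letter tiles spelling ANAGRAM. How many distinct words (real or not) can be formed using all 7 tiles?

840

ANAGRAM has 7 letters with A appearing 3 times.
So there are 7! / (3!) = 840 distinguishable arrangements.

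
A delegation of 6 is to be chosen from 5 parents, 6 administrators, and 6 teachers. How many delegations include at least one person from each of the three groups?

10530

With no constraint there are C(17,6) = 12376 possible selections.
Selections missing a whole group: no parents → C(12,6) = 924; no administrators → C(11,6) = 462; no teachers → C(11,6) = 462.
Add back selections omitting two groups (i.e. drawn from a single group): C(5,6) + C(6,6) + C(6,6) = 2.
By inclusion–exclusion: 12376 − 1848 + 2 = 10530.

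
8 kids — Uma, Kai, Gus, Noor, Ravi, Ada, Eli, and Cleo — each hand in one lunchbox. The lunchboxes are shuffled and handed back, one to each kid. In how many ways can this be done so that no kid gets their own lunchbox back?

Let Aᵢ be the assignments in which kid i gets their own lunchbox. We want the size of the complement of A₁∪…∪A_8.
By inclusion–exclusion this is Σ_{j=0}^{8} (−1)^j C(8,j)·(8−j)!.
Computing: 40320 − 40320 + 20160 − 6720 + 1680 − 336 + 56 − 8 + 1 = 14833.

14833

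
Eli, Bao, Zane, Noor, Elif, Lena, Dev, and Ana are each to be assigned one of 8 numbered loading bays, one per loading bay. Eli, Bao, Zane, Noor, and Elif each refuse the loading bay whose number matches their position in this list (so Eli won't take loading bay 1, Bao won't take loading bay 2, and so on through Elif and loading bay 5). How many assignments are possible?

21234

Let Aᵢ (for 1 ≤ i ≤ 5) be the placements that put person i in their forbidden loading bay. Any j of these fix j positions, leaving (8−j)! ways to fill the rest, and there are C(5,j) ways to pick which j.
By inclusion–exclusion, the number of valid placements is Σ_{j=0}^{5} (−1)^j C(5,j)·(8−j)!.
Computing: 40320 − 25200 + 7200 − 1200 + 120 − 6 = 21234.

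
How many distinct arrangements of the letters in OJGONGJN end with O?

With the last slot taken by O, it remains to arrange the other 7 letters (JGONGJN).
Those 7 letters have G appearing twice, J appearing twice, and N appearing twice, giving (7)!/(2!·2!·2!) = 630.

630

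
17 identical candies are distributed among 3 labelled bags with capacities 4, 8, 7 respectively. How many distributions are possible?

Ignoring the caps, the number of non-negative solutions to x_1+…+x_3 = 17 is C(19,2) = 171.
Subtract solutions that violate a single cap (substitute x_i' = x_i − (cap_i+1)): x_1 ≥ 5 gives C(14,2) = 91; x_2 ≥ 9 gives C(10,2) = 45; x_3 ≥ 8 gives C(11,2) = 55. Together 191.
Add back pairs where two caps are both exceeded: 10 + 15 + 1 = 26.
By inclusion–exclusion the count is 171 − 191 + 26 = 6.

6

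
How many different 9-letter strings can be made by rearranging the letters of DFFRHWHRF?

15120

Letter multiplicities in DFFRHWHRF: D×1, F×3, H×2, R×2, W×1.
The number of distinct arrangements is 9!/(3!·2!·2!) = 362880/24 = 15120.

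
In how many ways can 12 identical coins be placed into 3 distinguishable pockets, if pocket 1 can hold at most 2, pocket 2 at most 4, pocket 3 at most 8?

Without the upper bounds there are C(14,2) = 91 ways to split 12 among 3 pockets.
Subtract solutions that violate a single cap (substitute x_i' = x_i − (cap_i+1)): x_1 ≥ 3 gives C(11,2) = 55; x_2 ≥ 5 gives C(9,2) = 36; x_3 ≥ 9 gives C(5,2) = 10. Together 101.
Add back pairs where two caps are both exceeded: 15 + 1 + 0 = 16.
By inclusion–exclusion the count is 91 − 101 + 16 = 6.

6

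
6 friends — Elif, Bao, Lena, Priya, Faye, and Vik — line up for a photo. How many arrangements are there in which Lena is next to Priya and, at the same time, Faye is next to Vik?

Treat {Lena,Priya} as one block (2 orders) and {Faye,Vik} as another (2 orders).
That leaves 4 units to arrange: 2 × 2 × 4! = 4 × 24 = 96.

96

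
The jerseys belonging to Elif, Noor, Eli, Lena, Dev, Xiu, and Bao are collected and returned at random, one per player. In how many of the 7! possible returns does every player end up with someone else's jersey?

Let Aᵢ be the assignments in which player i gets their old jersey. We want the size of the complement of A₁∪…∪A_7.
By inclusion–exclusion this is Σ_{j=0}^{7} (−1)^j C(7,j)·(7−j)!.
Computing: 5040 − 5040 + 2520 − 840 + 210 − 42 + 7 − 1 = 1854.

1854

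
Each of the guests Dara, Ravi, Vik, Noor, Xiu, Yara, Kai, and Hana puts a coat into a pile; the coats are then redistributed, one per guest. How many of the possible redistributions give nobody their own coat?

This is the derangement count D_8: permutations of 8 items with no fixed point.
By inclusion–exclusion this is Σ_{j=0}^{8} (−1)^j C(8,j)·(8−j)!.
Computing: 40320 − 40320 + 20160 − 6720 + 1680 − 336 + 56 − 8 + 1 = 14833.

14833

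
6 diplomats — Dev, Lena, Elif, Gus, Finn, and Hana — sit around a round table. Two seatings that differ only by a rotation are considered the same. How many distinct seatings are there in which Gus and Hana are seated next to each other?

48

Treat {Gus, Hana} as one unit (2 internal orders) and seat the resulting 5 units around the table: (4)! circular arrangements.
So 2 × (4)! = 2 × 24 = 48.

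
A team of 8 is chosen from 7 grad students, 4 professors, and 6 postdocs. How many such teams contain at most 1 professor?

8151

Split by how many professors are chosen (0 through 1).
Sum: C(4,0)·C(13,8) + C(4,1)·C(13,7) = 1287 + 6864 = 8151.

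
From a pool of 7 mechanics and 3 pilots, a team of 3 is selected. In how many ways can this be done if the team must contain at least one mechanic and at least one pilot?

84

Total 3-person selections from all 10: C(10,3) = 120.
Subtract selections that omit an entire group: no mechanics → C(3,3) = 1; no pilots → C(7,3) = 35.
Both groups omitted at once is impossible, so 120 − 36 = 84.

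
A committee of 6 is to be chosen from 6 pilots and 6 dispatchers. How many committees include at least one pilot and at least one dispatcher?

922

With no constraint there are C(12,6) = 924 possible selections.
Selections missing a whole group: no pilots → C(6,6) = 1; no dispatchers → C(6,6) = 1.
Both groups omitted at once is impossible, so 924 − 2 = 922.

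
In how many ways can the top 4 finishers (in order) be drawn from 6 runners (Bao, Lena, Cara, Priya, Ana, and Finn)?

360

This is an ordered selection of 4 from 6: P(6,4).
That gives 6 × 5 × 4 × 3 = 360.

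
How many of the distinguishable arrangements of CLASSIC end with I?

180

Fix I in the last position and arrange the remaining 6 letters.
Those 6 letters have C appearing twice and S appearing twice, giving (6)!/(2!·2!) = 180.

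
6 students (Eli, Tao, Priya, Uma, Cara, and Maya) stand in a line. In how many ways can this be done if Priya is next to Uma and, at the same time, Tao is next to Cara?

Treat {Priya,Uma} as one block (2 orders) and {Tao,Cara} as another (2 orders).
That leaves 4 units to arrange: 2 × 2 × 4! = 4 × 24 = 96.

96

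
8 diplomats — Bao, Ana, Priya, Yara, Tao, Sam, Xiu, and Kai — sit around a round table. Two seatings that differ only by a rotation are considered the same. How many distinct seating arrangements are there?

Around a circle, 8 distinct people have 8!/8 = (7)! = 5040 rotationally distinct seatings.

5040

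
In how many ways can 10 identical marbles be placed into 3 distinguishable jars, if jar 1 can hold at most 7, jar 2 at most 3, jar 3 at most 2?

6

By stars and bars, unrestricted non-negative solutions to x_1+…+x_3 = 10 number C(10+2,2) = 66.
Subtract solutions that violate a single cap (substitute x_i' = x_i − (cap_i+1)): x_1 ≥ 8 gives C(4,2) = 6; x_2 ≥ 4 gives C(8,2) = 28; x_3 ≥ 3 gives C(9,2) = 36. Together 70.
Add back pairs where two caps are both exceeded: 0 + 0 + 10 = 10.
By inclusion–exclusion the count is 66 − 70 + 10 = 6.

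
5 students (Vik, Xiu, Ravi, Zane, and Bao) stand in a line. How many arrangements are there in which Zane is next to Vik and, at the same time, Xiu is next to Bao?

Treat {Zane,Vik} as one block (2 orders) and {Xiu,Bao} as another (2 orders).
That leaves 3 units to arrange: 2 × 2 × 3! = 4 × 6 = 24.

24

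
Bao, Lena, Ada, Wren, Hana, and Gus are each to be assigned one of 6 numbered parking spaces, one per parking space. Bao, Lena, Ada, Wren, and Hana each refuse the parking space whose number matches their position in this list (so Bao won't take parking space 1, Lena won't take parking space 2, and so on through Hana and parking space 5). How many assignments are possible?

309

Let Aᵢ (for 1 ≤ i ≤ 5) be the placements that put person i in their forbidden parking space. Any j of these fix j positions, leaving (6−j)! ways to fill the rest, and there are C(5,j) ways to pick which j.
By inclusion–exclusion, the number of valid placements is Σ_{j=0}^{5} (−1)^j C(5,j)·(6−j)!.
Computing: 720 − 600 + 240 − 60 + 10 − 1 = 309.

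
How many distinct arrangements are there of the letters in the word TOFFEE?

180

TOFFEE has 6 letters with E appearing twice and F appearing twice.
The number of distinct arrangements is 6!/(2!·2!) = 720/4 = 180.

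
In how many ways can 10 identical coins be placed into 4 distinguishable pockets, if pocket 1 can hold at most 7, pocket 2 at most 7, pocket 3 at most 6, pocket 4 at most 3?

162

Ignoring the caps, the number of non-negative solutions to x_1+…+x_4 = 10 is C(13,3) = 286.
Subtract solutions that violate a single cap (substitute x_i' = x_i − (cap_i+1)): x_1 ≥ 8 gives C(5,3) = 10; x_2 ≥ 8 gives C(5,3) = 10; x_3 ≥ 7 gives C(6,3) = 20; x_4 ≥ 4 gives C(9,3) = 84. Together 124.
No two caps can be exceeded simultaneously, so the pair terms are all 0.
By inclusion–exclusion the count is 286 − 124 + 0 = 162.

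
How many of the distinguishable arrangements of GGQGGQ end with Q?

Fix Q in the last position and arrange the remaining 5 letters.
Those 5 letters have G appearing 4 times, giving (5)!/(4!) = 5.

5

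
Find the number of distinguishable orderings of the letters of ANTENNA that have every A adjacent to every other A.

Treat the 2 copies of A as a single block. The multiset to arrange is then {AA, E, N, N, N, T}, 6 items in all.
That gives (6)!/(3!) = 120 arrangements.

120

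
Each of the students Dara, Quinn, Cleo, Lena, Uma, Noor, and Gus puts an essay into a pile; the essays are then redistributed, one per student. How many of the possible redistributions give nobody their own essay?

1854

Count assignments avoiding every fixed point. For any j of the 7 students fixed to their own essay, the other 7−j can be arranged in (7−j)! ways.
By inclusion–exclusion this is Σ_{j=0}^{7} (−1)^j C(7,j)·(7−j)!.
Computing: 5040 − 5040 + 2520 − 840 + 210 − 42 + 7 − 1 = 1854.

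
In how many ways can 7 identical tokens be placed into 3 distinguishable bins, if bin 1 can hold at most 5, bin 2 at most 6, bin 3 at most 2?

17

Ignoring the caps, the number of non-negative solutions to x_1+…+x_3 = 7 is C(9,2) = 36.
Subtract solutions that violate a single cap (substitute x_i' = x_i − (cap_i+1)): x_1 ≥ 6 gives C(3,2) = 3; x_2 ≥ 7 gives C(2,2) = 1; x_3 ≥ 3 gives C(6,2) = 15. Together 19.
No two caps can be exceeded simultaneously, so the pair terms are all 0.
By inclusion–exclusion the count is 36 − 19 + 0 = 17.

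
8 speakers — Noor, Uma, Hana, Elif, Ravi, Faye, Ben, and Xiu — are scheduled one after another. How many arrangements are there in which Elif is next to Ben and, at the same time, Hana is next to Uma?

2880

Treat {Elif,Ben} as one block (2 orders) and {Hana,Uma} as another (2 orders).
That leaves 6 units to arrange: 2 × 2 × 6! = 4 × 720 = 2880.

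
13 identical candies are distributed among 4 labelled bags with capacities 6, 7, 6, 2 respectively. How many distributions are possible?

100

Without the upper bounds there are C(16,3) = 560 ways to split 13 among 4 bags.
Subtract solutions that violate a single cap (substitute x_i' = x_i − (cap_i+1)): x_1 ≥ 7 gives C(9,3) = 84; x_2 ≥ 8 gives C(8,3) = 56; x_3 ≥ 7 gives C(9,3) = 84; x_4 ≥ 3 gives C(13,3) = 286. Together 510.
Add back pairs where two caps are both exceeded: 0 + 0 + 20 + 0 + 10 + 20 = 50.
By inclusion–exclusion the count is 560 − 510 + 50 = 100.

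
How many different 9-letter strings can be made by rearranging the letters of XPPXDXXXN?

1512

Letter multiplicities in XPPXDXXXN: D×1, N×1, P×2, X×5.
Dividing 9! = 362880 by 5!·2! = 240 for the repeated letters gives 1512.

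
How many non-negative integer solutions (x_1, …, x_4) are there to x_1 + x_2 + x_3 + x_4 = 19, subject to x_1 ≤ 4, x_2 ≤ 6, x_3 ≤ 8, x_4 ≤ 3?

By stars and bars, unrestricted non-negative solutions to x_1+…+x_4 = 19 number C(19+3,3) = 1540.
Subtract solutions that violate a single cap (substitute x_i' = x_i − (cap_i+1)): x_1 ≥ 5 gives C(17,3) = 680; x_2 ≥ 7 gives C(15,3) = 455; x_3 ≥ 9 gives C(13,3) = 286; x_4 ≥ 4 gives C(18,3) = 816. Together 2237.
Add back pairs where two caps are both exceeded: 120 + 56 + 286 + 20 + 165 + 84 = 731.
Subtract triples: 0 + 20 + 4 + 0 = 24.
By inclusion–exclusion the count is 1540 − 2237 + 731 − 24 = 10.

10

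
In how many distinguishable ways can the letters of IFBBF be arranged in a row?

The 5 letters of IFBBF have repeats: B appearing twice and F appearing twice.
So there are 5! / (2!·2!) = 30 distinguishable arrangements.

30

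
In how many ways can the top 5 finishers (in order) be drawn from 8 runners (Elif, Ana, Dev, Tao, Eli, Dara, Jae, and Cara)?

6720

This is an ordered selection of 5 from 8: P(8,5).
That gives 8 × 7 × 6 × 5 × 4 = 6720.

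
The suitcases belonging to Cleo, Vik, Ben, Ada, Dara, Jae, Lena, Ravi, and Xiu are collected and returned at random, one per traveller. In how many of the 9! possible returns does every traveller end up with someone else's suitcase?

133496

Count assignments avoiding every fixed point. For any j of the 9 travellers fixed to their own suitcase, the other 9−j can be arranged in (9−j)! ways.
By inclusion–exclusion this is Σ_{j=0}^{9} (−1)^j C(9,j)·(9−j)!.
Computing: 362880 − 362880 + 181440 − 60480 + 15120 − 3024 + 504 − 72 + 9 − 1 = 133496.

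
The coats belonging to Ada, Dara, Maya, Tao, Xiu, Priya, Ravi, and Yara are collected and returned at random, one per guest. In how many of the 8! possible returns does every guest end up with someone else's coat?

This is the derangement count D_8: permutations of 8 items with no fixed point.
By inclusion–exclusion this is Σ_{j=0}^{8} (−1)^j C(8,j)·(8−j)!.
Computing: 40320 − 40320 + 20160 − 6720 + 1680 − 336 + 56 − 8 + 1 = 14833.

14833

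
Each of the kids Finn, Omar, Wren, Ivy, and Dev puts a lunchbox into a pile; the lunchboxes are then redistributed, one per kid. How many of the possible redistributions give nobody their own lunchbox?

This is the derangement count D_5: permutations of 5 items with no fixed point.
By inclusion–exclusion this is Σ_{j=0}^{5} (−1)^j C(5,j)·(5−j)!.
Computing: 120 − 120 + 60 − 20 + 5 − 1 = 44.

44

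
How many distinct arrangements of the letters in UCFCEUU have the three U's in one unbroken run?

Treat the 3 copies of U as a single block. The multiset to arrange is then {UUU, C, C, E, F}, 5 items in all.
That gives (5)!/(2!) = 60 arrangements.

60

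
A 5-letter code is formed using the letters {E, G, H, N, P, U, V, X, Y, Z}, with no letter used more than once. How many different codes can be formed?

Choose and order 5 of the 10 symbols: the first letter has 10 options, the next 9, and so on down to 6.
10 × 9 × 8 × 7 × 6 = 30240.

30240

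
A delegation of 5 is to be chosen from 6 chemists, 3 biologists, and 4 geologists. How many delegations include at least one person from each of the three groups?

Total 5-person selections from all 13: C(13,5) = 1287.
Selections missing a whole group: no chemists → C(7,5) = 21; no biologists → C(10,5) = 252; no geologists → C(9,5) = 126.
Add back selections omitting two groups (i.e. drawn from a single group): C(6,5) + C(3,5) + C(4,5) = 6.
By inclusion–exclusion: 1287 − 399 + 6 = 894.

894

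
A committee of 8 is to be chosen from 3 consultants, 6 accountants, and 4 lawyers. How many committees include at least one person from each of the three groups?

1233

Total 8-person selections from all 13: C(13,8) = 1287.
Selections missing a whole group: no consultants → C(10,8) = 45; no accountants → C(7,8) = 0; no lawyers → C(9,8) = 9.
Add back selections omitting two groups (i.e. drawn from a single group): C(3,8) + C(6,8) + C(4,8) = 0.
By inclusion–exclusion: 1287 − 54 + 0 = 1233.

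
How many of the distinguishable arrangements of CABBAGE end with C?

Fix C in the last position and arrange the remaining 6 letters.
Those 6 letters have A appearing twice and B appearing twice, giving (6)!/(2!·2!) = 180.

180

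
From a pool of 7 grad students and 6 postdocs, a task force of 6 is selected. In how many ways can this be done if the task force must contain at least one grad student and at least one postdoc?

Unrestricted: C(13,6) = 1716 ways to pick any 6 of the 13.
Subtract selections that omit an entire group: no grad students → C(6,6) = 1; no postdocs → C(7,6) = 7.
Both groups omitted at once is impossible, so 1716 − 8 = 1708.

1708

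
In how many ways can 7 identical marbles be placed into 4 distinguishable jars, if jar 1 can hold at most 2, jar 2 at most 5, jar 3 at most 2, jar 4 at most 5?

Without the upper bounds there are C(10,3) = 120 ways to split 7 among 4 jars.
Subtract solutions that violate a single cap (substitute x_i' = x_i − (cap_i+1)): x_1 ≥ 3 gives C(7,3) = 35; x_2 ≥ 6 gives C(4,3) = 4; x_3 ≥ 3 gives C(7,3) = 35; x_4 ≥ 6 gives C(4,3) = 4. Together 78.
Add back pairs where two caps are both exceeded: 0 + 4 + 0 + 0 + 0 + 0 = 4.
By inclusion–exclusion the count is 120 − 78 + 4 = 46.

46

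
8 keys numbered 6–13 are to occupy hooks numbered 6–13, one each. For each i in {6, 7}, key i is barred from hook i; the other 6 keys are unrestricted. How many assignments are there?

30960

Let Aᵢ (for i ∈ {6, 7}) be the placements that put key i in its forbidden hook. Any j of these fix j positions, leaving (8−j)! ways to fill the rest, and there are C(2,j) ways to pick which j.
By inclusion–exclusion, the number of valid placements is Σ_{j=0}^{2} (−1)^j C(2,j)·(8−j)!.
Computing: 40320 − 10080 + 720 = 30960.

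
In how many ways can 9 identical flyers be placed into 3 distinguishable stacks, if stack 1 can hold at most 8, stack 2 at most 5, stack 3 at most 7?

41

Ignoring the caps, the number of non-negative solutions to x_1+…+x_3 = 9 is C(11,2) = 55.
Subtract solutions that violate a single cap (substitute x_i' = x_i − (cap_i+1)): x_1 ≥ 9 gives C(2,2) = 1; x_2 ≥ 6 gives C(5,2) = 10; x_3 ≥ 8 gives C(3,2) = 3. Together 14.
No two caps can be exceeded simultaneously, so the pair terms are all 0.
By inclusion–exclusion the count is 55 − 14 + 0 = 41.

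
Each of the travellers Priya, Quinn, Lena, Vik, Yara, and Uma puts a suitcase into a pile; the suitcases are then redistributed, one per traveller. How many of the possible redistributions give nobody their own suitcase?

This is the derangement count D_6: permutations of 6 items with no fixed point.
By inclusion–exclusion this is Σ_{j=0}^{6} (−1)^j C(6,j)·(6−j)!.
Computing: 720 − 720 + 360 − 120 + 30 − 6 + 1 = 265.

265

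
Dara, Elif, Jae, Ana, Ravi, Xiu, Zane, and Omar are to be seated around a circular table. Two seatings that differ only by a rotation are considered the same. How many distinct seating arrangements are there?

5040

Around a circle, 8 distinct people have 8!/8 = (7)! = 5040 rotationally distinct seatings.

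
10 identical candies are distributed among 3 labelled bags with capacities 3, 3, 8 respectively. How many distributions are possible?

13

Ignoring the caps, the number of non-negative solutions to x_1+…+x_3 = 10 is C(12,2) = 66.
Subtract solutions that violate a single cap (substitute x_i' = x_i − (cap_i+1)): x_1 ≥ 4 gives C(8,2) = 28; x_2 ≥ 4 gives C(8,2) = 28; x_3 ≥ 9 gives C(3,2) = 3. Together 59.
Add back pairs where two caps are both exceeded: 6 + 0 + 0 = 6.
By inclusion–exclusion the count is 66 − 59 + 6 = 13.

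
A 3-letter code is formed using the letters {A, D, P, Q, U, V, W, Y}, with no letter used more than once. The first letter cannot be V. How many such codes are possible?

294

The first letter has 8−1 = 7 choices (anything except V).
The remaining 2 letters are filled from the other 7 symbols without repetition: 7 × 6 = 42.
Total: 7 × 42 = 294.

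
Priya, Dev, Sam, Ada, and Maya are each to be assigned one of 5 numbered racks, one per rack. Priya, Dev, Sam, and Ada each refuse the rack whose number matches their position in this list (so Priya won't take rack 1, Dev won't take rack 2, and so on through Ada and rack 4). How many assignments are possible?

53

Let Aᵢ (for 1 ≤ i ≤ 4) be the placements that put person i in their forbidden rack. Any j of these fix j positions, leaving (5−j)! ways to fill the rest, and there are C(4,j) ways to pick which j.
By inclusion–exclusion, the number of valid placements is Σ_{j=0}^{4} (−1)^j C(4,j)·(5−j)!.
Computing: 120 − 96 + 36 − 8 + 1 = 53.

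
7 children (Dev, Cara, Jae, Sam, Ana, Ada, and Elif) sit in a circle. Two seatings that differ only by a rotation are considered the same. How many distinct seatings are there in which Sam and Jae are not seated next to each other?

480

All circular seatings of 7 people number (6)! = 720.
Seatings with Sam beside Jae: treat them as a block with 2 internal orders, giving 2 × (5)! = 240.
Subtracting, 720 − 240 = 480.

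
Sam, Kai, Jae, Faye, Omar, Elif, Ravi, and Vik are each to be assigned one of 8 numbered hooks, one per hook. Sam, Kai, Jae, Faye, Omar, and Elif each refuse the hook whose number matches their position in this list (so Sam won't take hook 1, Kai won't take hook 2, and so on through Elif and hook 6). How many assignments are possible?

Let Aᵢ (for 1 ≤ i ≤ 6) be the placements that put person i in their forbidden hook. Any j of these fix j positions, leaving (8−j)! ways to fill the rest, and there are C(6,j) ways to pick which j.
By inclusion–exclusion, the number of valid placements is Σ_{j=0}^{6} (−1)^j C(6,j)·(8−j)!.
Computing: 40320 − 30240 + 10800 − 2400 + 360 − 36 + 2 = 18806.

18806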